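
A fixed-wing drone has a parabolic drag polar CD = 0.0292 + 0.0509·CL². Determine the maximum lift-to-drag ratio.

(L/D)max = 13

For CD = CD0 + K·CL², (L/D)max occurs at CL* = √(CD0/K) and equals 1/(2√(K·CD0)).
(L/D)max = 1/(2√(0.0509 × 0.0292)) = 1/(2 × 0.03855) = 13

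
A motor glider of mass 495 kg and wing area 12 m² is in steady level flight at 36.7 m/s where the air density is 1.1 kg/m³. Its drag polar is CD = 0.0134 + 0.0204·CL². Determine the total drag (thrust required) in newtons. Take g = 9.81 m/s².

D = 173 N

Weight W = mg = 495 × 9.81 = 4855.9 N; in level flight L = W.
Dynamic pressure q = 0.5 × 1.1 × 36.7² = 740.8 Pa.
Required CL = L/(qS) = 4855.9/(740.8·12) = 0.5463.
CD = 0.0134 + 0.0204 × 0.5463² = 0.01949.
D = q·S·CD = 740.8 × 12 × 0.01949 = 173.2 N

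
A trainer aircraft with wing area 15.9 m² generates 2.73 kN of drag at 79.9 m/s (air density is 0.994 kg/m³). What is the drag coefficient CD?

From D = ½ρv²S·CD, rearranging gives CD = 2D/(ρv²S).
CD = 2 × 2730 / (0.994 × 79.9² × 15.9) = 0.0541

CD = 0.0541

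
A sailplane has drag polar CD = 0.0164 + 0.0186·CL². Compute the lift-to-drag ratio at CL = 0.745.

L/D = 27.9

CD = 0.0164 + 0.0186 × 0.745² = 0.02672
L/D = CL/CD = 0.745 / 0.02672 = 27.9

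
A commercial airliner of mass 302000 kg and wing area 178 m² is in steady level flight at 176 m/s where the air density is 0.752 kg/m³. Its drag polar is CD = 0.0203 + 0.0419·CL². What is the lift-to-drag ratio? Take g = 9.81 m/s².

Level flight ⇒ L = W = m·g = 302000 × 9.81 = 2.9626×10^6 N.
q = ½ρv² = ½ × 0.752 × 176² = 11650 Pa.
CL = 2W/(ρv²S) = 2×2.9626×10^6/(0.752×176²×178) = 1.429.
CD = 0.0203 + 0.0419 × 1.429² = 0.1059.
L/D = CL/CD = 1.429 / 0.1059 = 13.5

L/D = 13.5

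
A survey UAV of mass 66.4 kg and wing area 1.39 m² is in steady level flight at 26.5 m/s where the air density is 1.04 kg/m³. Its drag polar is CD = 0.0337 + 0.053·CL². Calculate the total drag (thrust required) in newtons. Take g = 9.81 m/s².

D = 61.4 N

Weight W = mg = 66.4 × 9.81 = 651.38 N; in level flight L = W.
q = ½ρv² = ½ × 1.04 × 26.5² = 365.2 Pa.
CL = W/(q·S) = 651.38 / (365.2 × 1.39) = 1.283.
CD = 0.0337 + 0.053 × 1.283² = 0.121.
D = q·S·CD = 365.2 × 1.39 × 0.121 = 61.41 N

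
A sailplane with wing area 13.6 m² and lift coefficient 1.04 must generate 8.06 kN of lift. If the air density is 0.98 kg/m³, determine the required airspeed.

L = ½ρv²S·CL ⇒ v = √(2L/(ρ·S·CL))
v = √(2 × 8060 / (0.98 × 13.6 × 1.04)) = √1163 = 34.1 m/s

v = 34.1 m/s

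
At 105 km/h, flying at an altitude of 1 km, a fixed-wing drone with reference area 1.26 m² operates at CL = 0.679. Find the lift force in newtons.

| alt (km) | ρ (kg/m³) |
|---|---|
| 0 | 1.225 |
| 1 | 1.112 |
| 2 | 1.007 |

At 1 km, from the table: ρ = 1.112 kg/m³.
Convert speed: v = 105 km/h ÷ 3.6 = 29.17 m/s.
L = ½ρv²S·CL = ½ × 1.112 × 29.17² × 1.26 × 0.679 = 405 N

L = 405 N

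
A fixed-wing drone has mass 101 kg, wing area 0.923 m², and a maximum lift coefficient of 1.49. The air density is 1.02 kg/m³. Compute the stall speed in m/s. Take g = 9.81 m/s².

At stall, lift equals weight: L = W = m·g = 101 × 9.81 = 990.8 N.
V_stall = √(2W/(ρ·S·CL,max)) = √(2 × 990.8 / (1.02 × 0.923 × 1.49))
V_stall = √1413 = 37.6 m/s

V_stall = 37.6 m/s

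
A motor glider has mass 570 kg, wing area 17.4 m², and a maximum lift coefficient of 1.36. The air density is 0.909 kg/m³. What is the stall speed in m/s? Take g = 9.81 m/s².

Stall occurs when L = W at CL,max. W = mg = 570 × 9.81 = 5592 N.
From L = ½ρV²S·CL,max = W: V_stall = √(2W/(ρSCL,max)) = √(2·5592/(0.909·17.4·1.36))
V_stall = √519.9 = 22.8 m/s

V_stall = 22.8 m/s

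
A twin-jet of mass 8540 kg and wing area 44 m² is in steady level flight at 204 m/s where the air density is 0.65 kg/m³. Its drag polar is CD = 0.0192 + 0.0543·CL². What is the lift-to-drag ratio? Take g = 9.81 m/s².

In steady level flight, lift balances weight: W = mg = 8540 × 9.81 = 83777 N.
q = ½ρv² = ½ × 0.65 × 204² = 13530 Pa.
Required CL = L/(qS) = 83777/(13530·44) = 0.1408.
CD = 0.0192 + 0.0543 × 0.1408² = 0.02028.
L/D = CL/CD = 0.1408 / 0.02028 = 6.94

L/D = 6.94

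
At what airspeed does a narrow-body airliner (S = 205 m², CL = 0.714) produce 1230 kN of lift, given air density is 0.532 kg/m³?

v = 178 m/s

L = ½ρv²S·CL ⇒ v = √(2L/(ρ·S·CL))
v = √(2 × 1.23×10^6 / (0.532 × 205 × 0.714)) = √31590 = 178 m/s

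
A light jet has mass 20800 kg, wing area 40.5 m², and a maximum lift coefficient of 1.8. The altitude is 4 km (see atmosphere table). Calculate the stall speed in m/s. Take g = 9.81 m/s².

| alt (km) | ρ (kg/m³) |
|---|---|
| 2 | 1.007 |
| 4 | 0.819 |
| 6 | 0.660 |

V_stall = 82.7 m/s

At 4 km, from the table: ρ = 0.819 kg/m³.
At stall, lift equals weight: L = W = m·g = 20800 × 9.81 = 2.04×10^5 N.
V_stall = √(2W/(ρ·S·CL,max)) = √(2 × 2.04×10^5 / (0.819 × 40.5 × 1.8))
V_stall = √6835 = 82.7 m/s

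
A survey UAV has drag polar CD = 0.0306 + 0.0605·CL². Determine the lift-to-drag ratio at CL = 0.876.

CD = 0.0306 + 0.0605 × 0.876² = 0.07703
L/D = CL/CD = 0.876 / 0.07703 = 11.4

L/D = 11.4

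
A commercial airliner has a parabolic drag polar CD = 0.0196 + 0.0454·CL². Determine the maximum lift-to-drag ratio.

For CD = CD0 + K·CL², (L/D)max occurs at CL* = √(CD0/K) and equals 1/(2√(K·CD0)).
(L/D)max = 1/(2√(0.0454 × 0.0196)) = 1/(2 × 0.02983) = 16.8

(L/D)max = 16.8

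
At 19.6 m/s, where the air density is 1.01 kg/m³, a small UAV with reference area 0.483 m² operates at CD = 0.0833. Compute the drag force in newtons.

D = ½ρv²S·CD = ½ × 1.01 × 19.6² × 0.483 × 0.0833 = 7.81 N

D = 7.81 N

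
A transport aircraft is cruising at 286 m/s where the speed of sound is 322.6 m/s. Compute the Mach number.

M = v/a = 286 / 322.6 = 0.887

M = 0.887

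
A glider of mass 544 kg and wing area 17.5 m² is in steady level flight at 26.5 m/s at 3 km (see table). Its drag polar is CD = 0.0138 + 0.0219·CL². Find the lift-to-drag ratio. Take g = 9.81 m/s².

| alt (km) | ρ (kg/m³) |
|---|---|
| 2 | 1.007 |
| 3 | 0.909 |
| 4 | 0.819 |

L/D = 28.3

At 3 km, from the table: ρ = 0.909 kg/m³.
Weight W = mg = 544 × 9.81 = 5336.6 N; in level flight L = W.
q = ½ρv² = ½ × 0.909 × 26.5² = 319.2 Pa.
CL = W/(q·S) = 5336.6 / (319.2 × 17.5) = 0.9554.
CD = 0.0138 + 0.0219 × 0.9554² = 0.03379.
L/D = CL/CD = 0.9554 / 0.03379 = 28.3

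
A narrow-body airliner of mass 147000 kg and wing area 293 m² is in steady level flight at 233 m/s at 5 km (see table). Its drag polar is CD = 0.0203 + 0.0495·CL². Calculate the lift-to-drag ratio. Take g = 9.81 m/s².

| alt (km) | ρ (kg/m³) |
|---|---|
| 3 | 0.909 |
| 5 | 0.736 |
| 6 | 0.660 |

At 5 km, from the table: ρ = 0.736 kg/m³.
In steady level flight, lift balances weight: W = mg = 147000 × 9.81 = 1.4421×10^6 N.
q = ½ρv² = ½ × 0.736 × 233² = 19980 Pa.
CL = W/(q·S) = 1.4421×10^6 / (19980 × 293) = 0.2464.
CD = 0.0203 + 0.0495 × 0.2464² = 0.0233.
L/D = CL/CD = 0.2464 / 0.0233 = 10.6

L/D = 10.6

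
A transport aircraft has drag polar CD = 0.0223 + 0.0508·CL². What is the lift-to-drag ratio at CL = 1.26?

CD = 0.0223 + 0.0508 × 1.26² = 0.103
L/D = CL/CD = 1.26 / 0.103 = 12.2

L/D = 12.2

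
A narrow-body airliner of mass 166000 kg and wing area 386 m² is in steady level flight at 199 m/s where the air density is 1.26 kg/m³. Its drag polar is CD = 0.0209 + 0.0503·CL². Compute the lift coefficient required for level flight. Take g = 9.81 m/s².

CL = 0.169

Level flight ⇒ L = W = m·g = 166000 × 9.81 = 1.6285×10^6 N.
Dynamic pressure q = 0.5 × 1.26 × 199² = 24950 Pa.
CL = W/(q·S) = 1.6285×10^6 / (24950 × 386) = 0.1691.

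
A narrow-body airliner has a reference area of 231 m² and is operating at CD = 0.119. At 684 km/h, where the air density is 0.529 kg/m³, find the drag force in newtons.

D = 2.62×10^5 N

Convert speed: v = 684 km/h ÷ 3.6 = 190 m/s.
D = ½ρv²S·CD = ½ × 0.529 × 190² × 231 × 0.119 = 2.62×10^5 N ≈ 262 kN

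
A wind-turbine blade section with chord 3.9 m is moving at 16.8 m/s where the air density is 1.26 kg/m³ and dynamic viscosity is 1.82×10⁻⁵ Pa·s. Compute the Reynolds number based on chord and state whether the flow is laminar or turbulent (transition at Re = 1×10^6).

Re = 4.54×10^6 (turbulent)

Re = ρ·v·c/μ = 1.26 × 16.8 × 3.9 / (1.82×10⁻⁵) = 4.54×10^6
Since 4.54×10^6 > 1×10^6, the flow is turbulent.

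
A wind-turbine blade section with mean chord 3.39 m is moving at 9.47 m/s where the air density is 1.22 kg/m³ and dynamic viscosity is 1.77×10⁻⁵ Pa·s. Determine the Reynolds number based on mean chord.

Re = ρ·v·c/μ = 1.22 × 9.47 × 3.39 / (1.77×10⁻⁵) = 2.21×10^6

Re = 2.21×10^6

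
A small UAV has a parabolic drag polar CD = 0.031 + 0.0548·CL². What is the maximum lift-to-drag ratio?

For CD = CD0 + K·CL², (L/D)max occurs at CL* = √(CD0/K) and equals 1/(2√(K·CD0)).
(L/D)max = 1/(2√(0.0548 × 0.031)) = 1/(2 × 0.04122) = 12.1

(L/D)max = 12.1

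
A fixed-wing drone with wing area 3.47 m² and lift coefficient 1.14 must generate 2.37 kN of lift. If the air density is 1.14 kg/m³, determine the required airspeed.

L = ½ρv²S·CL ⇒ v = √(2L/(ρ·S·CL))
v = √(2 × 2370 / (1.14 × 3.47 × 1.14)) = √1051 = 32.4 m/s

v = 32.4 m/s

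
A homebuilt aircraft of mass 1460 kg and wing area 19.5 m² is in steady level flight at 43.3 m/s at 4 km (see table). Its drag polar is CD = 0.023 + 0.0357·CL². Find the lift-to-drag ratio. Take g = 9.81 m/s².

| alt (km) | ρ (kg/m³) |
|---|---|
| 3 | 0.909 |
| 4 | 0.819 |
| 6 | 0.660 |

L/D = 17.2

At 4 km, from the table: ρ = 0.819 kg/m³.
In steady level flight, lift balances weight: W = mg = 1460 × 9.81 = 14323 N.
Dynamic pressure q = 0.5 × 0.819 × 43.3² = 767.8 Pa.
CL = 2W/(ρv²S) = 2×14323/(0.819×43.3²×19.5) = 0.9567.
CD = 0.023 + 0.0357 × 0.9567² = 0.05567.
L/D = CL/CD = 0.9567 / 0.05567 = 17.2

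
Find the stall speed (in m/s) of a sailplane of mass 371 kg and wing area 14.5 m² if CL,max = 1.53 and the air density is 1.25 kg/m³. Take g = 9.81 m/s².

Stall occurs when L = W at CL,max. W = mg = 371 × 9.81 = 3640 N.
V_stall = √(2W/(ρ·S·CL,max)) = √(2 × 3640 / (1.25 × 14.5 × 1.53))
V_stall = √262.5 = 16.2 m/s

V_stall = 16.2 m/s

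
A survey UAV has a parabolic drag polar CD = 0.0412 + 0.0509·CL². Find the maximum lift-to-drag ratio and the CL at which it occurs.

(L/D)max = 10.9, at CL = 0.9

For CD = CD0 + K·CL², (L/D)max occurs at CL* = √(CD0/K) and equals 1/(2√(K·CD0)).
(L/D)max = 1/(2√(0.0509 × 0.0412)) = 1/(2 × 0.04579) = 10.9
CL* = √(0.0412/0.0509) = 0.9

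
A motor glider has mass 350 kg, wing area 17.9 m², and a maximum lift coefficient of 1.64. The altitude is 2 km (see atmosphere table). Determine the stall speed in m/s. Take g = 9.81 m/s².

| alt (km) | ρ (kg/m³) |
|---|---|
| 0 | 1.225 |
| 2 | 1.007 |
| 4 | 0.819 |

At 2 km, from the table: ρ = 1.007 kg/m³.
Weight W = mg = 350 × 9.81 = 3434 N.
From L = ½ρV²S·CL,max = W: V_stall = √(2W/(ρSCL,max)) = √(2·3434/(1.007·17.9·1.64))
V_stall = √232.3 = 15.2 m/s

V_stall = 15.2 m/s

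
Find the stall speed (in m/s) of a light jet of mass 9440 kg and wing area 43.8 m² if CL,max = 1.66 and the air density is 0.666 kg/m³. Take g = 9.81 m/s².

Weight W = mg = 9440 × 9.81 = 92610 N.
V_stall = √(2W/(ρ·S·CL,max)) = √(2 × 92610 / (0.666 × 43.8 × 1.66))
V_stall = √3825 = 61.8 m/s

V_stall = 61.8 m/s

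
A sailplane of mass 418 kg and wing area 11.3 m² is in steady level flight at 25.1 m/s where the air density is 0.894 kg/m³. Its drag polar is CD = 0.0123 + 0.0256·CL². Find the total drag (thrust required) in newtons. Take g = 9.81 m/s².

D = 174 N

In steady level flight, lift balances weight: W = mg = 418 × 9.81 = 4100.6 N.
Dynamic pressure q = 0.5 × 0.894 × 25.1² = 281.6 Pa.
Required CL = L/(qS) = 4100.6/(281.6·11.3) = 1.289.
CD = 0.0123 + 0.0256 × 1.289² = 0.05481.
D = q·S·CD = 281.6 × 11.3 × 0.05481 = 174.4 N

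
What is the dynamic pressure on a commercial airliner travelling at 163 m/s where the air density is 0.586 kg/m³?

q = ½ρv² = ½ × 0.586 × 163² = 7780 Pa

q = 7780 Pa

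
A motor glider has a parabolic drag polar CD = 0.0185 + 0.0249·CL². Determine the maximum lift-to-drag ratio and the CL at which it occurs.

(L/D)max = 23.3, at CL = 0.862

For CD = CD0 + K·CL², (L/D)max occurs at CL* = √(CD0/K) and equals 1/(2√(K·CD0)).
(L/D)max = 1/(2√(0.0249 × 0.0185)) = 1/(2 × 0.02146) = 23.3
CL* = √(0.0185/0.0249) = 0.862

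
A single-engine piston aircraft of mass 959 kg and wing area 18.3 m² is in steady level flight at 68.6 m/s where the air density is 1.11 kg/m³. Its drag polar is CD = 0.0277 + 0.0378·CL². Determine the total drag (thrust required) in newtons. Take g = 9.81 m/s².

D = 1390 N

In steady level flight, lift balances weight: W = mg = 959 × 9.81 = 9407.8 N.
q = ½ρv² = ½ × 1.11 × 68.6² = 2612 Pa.
CL = 2W/(ρv²S) = 2×9407.8/(1.11×68.6²×18.3) = 0.1968.
CD = 0.0277 + 0.0378 × 0.1968² = 0.02916.
D = q·S·CD = 2612 × 18.3 × 0.02916 = 1394 N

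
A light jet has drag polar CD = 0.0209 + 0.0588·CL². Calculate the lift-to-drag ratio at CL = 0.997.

CD = 0.0209 + 0.0588 × 0.997² = 0.07935
L/D = CL/CD = 0.997 / 0.07935 = 12.6

L/D = 12.6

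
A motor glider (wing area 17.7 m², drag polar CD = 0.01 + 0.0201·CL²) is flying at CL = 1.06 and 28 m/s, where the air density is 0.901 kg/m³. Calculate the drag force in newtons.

CD = 0.01 + 0.0201 × 1.06² = 0.03258
D = ½ρv²S·CD = ½ × 0.901 × 28² × 17.7 × 0.03258 = 204 N

D = 204 N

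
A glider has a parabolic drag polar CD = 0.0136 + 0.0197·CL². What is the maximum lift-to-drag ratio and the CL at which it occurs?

For CD = CD0 + K·CL², (L/D)max occurs at CL* = √(CD0/K) and equals 1/(2√(K·CD0)).
(L/D)max = 1/(2√(0.0197 × 0.0136)) = 1/(2 × 0.01637) = 30.5
CL* = √(0.0136/0.0197) = 0.831

(L/D)max = 30.5, at CL = 0.831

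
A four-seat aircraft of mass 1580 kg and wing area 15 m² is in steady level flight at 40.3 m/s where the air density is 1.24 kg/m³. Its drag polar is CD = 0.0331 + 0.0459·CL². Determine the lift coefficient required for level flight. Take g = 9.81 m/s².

Weight W = mg = 1580 × 9.81 = 15500 N; in level flight L = W.
Dynamic pressure q = 0.5 × 1.24 × 40.3² = 1007 Pa.
Required CL = L/(qS) = 15500/(1007·15) = 1.026.

CL = 1.03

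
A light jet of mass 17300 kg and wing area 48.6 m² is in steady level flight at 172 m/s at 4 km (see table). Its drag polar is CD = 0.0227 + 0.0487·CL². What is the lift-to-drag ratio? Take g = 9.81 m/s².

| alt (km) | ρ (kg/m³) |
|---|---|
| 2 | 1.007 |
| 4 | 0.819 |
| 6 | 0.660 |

At 4 km, from the table: ρ = 0.819 kg/m³.
Weight W = mg = 17300 × 9.81 = 1.6971×10^5 N; in level flight L = W.
q = ½ρv² = ½ × 0.819 × 172² = 12110 Pa.
Required CL = L/(qS) = 1.6971×10^5/(12110·48.6) = 0.2882.
CD = 0.0227 + 0.0487 × 0.2882² = 0.02675.
L/D = CL/CD = 0.2882 / 0.02675 = 10.8

L/D = 10.8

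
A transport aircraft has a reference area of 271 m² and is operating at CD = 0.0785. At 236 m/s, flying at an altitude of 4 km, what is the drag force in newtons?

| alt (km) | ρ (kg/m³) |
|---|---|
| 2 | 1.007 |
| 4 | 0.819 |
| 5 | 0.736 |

D = 4.85×10^5 N

At 4 km, from the table: ρ = 0.819 kg/m³.
D = ½ρv²S·CD = ½ × 0.819 × 236² × 271 × 0.0785 = 4.85×10^5 N ≈ 485 kN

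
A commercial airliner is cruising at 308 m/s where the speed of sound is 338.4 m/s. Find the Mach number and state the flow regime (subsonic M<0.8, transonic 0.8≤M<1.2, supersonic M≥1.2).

M = v/a = 308 / 338.4 = 0.91
M = 0.91 → transonic.

M = 0.91 (transonic)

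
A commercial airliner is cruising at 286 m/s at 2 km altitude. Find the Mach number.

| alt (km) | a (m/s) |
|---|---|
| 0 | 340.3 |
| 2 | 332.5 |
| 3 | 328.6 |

At 2 km, from the table: a = 332.5 m/s.
M = v/a = 286 / 332.5 = 0.86

M = 0.86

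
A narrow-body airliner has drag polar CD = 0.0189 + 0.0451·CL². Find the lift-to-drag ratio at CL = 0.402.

L/D = 15.4

CD = 0.0189 + 0.0451 × 0.402² = 0.02619
L/D = CL/CD = 0.402 / 0.02619 = 15.4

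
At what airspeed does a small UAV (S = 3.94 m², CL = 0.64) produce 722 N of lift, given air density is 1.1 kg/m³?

L = ½ρv²S·CL ⇒ v = √(2L/(ρ·S·CL))
v = √(2 × 722 / (1.1 × 3.94 × 0.64)) = √520.6 = 22.8 m/s

v = 22.8 m/s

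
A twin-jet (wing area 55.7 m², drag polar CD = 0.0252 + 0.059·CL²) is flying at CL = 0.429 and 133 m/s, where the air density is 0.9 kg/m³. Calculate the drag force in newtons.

CD = 0.0252 + 0.059 × 0.429² = 0.03606
D = ½ρv²S·CD = ½ × 0.9 × 133² × 55.7 × 0.03606 = 16000 N

D = 16000 N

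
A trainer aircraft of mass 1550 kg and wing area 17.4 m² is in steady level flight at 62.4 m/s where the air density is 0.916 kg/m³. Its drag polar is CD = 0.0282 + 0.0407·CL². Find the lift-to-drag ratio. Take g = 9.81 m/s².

Level flight ⇒ L = W = m·g = 1550 × 9.81 = 15206 N.
q = ½ρv² = ½ × 0.916 × 62.4² = 1783 Pa.
Required CL = L/(qS) = 15206/(1783·17.4) = 0.49.
CD = 0.0282 + 0.0407 × 0.49² = 0.03797.
L/D = CL/CD = 0.49 / 0.03797 = 12.9

L/D = 12.9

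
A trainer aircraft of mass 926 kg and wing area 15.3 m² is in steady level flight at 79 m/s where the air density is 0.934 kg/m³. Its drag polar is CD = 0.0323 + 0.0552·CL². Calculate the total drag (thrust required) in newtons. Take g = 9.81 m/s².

Weight W = mg = 926 × 9.81 = 9084.1 N; in level flight L = W.
q = ½ρv² = ½ × 0.934 × 79² = 2915 Pa.
CL = W/(q·S) = 9084.1 / (2915 × 15.3) = 0.2037.
CD = 0.0323 + 0.0552 × 0.2037² = 0.03459.
D = q·S·CD = 2915 × 15.3 × 0.03459 = 1542 N

D = 1540 N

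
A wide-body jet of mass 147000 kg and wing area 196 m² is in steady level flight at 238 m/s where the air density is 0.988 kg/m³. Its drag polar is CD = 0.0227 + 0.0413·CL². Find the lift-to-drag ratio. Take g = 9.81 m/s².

Weight W = mg = 147000 × 9.81 = 1.4421×10^6 N; in level flight L = W.
q = ½ρv² = ½ × 0.988 × 238² = 27980 Pa.
Required CL = L/(qS) = 1.4421×10^6/(27980·196) = 0.2629.
CD = 0.0227 + 0.0413 × 0.2629² = 0.02556.
L/D = CL/CD = 0.2629 / 0.02556 = 10.3

L/D = 10.3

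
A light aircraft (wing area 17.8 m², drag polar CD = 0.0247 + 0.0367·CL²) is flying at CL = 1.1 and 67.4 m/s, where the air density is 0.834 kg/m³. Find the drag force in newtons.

D = 2330 N

CD = 0.0247 + 0.0367 × 1.1² = 0.06911
D = ½ρv²S·CD = ½ × 0.834 × 67.4² × 17.8 × 0.06911 = 2330 N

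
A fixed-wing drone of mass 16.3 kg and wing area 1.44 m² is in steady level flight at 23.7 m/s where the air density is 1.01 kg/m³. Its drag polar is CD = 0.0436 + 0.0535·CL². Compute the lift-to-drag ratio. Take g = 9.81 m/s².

L/D = 7.56

Weight W = mg = 16.3 × 9.81 = 159.9 N; in level flight L = W.
Dynamic pressure q = 0.5 × 1.01 × 23.7² = 283.7 Pa.
CL = 2W/(ρv²S) = 2×159.9/(1.01×23.7²×1.44) = 0.3915.
CD = 0.0436 + 0.0535 × 0.3915² = 0.0518.
L/D = CL/CD = 0.3915 / 0.0518 = 7.56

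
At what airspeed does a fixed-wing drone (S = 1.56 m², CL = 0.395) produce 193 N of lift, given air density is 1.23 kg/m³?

v = 22.6 m/s

L = ½ρv²S·CL ⇒ v = √(2L/(ρ·S·CL))
v = √(2 × 193 / (1.23 × 1.56 × 0.395)) = √509.3 = 22.6 m/s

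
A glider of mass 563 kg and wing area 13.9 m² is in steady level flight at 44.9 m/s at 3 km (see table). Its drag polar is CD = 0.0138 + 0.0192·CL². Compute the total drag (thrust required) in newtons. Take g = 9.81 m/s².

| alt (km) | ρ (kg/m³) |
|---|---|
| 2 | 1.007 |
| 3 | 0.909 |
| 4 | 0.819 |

D = 222 N

At 3 km, from the table: ρ = 0.909 kg/m³.
In steady level flight, lift balances weight: W = mg = 563 × 9.81 = 5523 N.
q = ½ρv² = ½ × 0.909 × 44.9² = 916.3 Pa.
CL = 2W/(ρv²S) = 2×5523/(0.909×44.9²×13.9) = 0.4336.
CD = 0.0138 + 0.0192 × 0.4336² = 0.01741.
D = q·S·CD = 916.3 × 13.9 × 0.01741 = 221.7 N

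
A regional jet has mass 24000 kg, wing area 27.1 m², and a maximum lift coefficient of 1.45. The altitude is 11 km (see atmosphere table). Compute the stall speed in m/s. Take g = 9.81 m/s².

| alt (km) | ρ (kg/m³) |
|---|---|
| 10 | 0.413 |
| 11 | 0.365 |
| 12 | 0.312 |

V_stall = 181 m/s

At 11 km, from the table: ρ = 0.365 kg/m³.
Weight W = mg = 24000 × 9.81 = 2.354×10^5 N.
From L = ½ρV²S·CL,max = W: V_stall = √(2W/(ρSCL,max)) = √(2·2.354×10^5/(0.365·27.1·1.45))
V_stall = √32830 = 181 m/s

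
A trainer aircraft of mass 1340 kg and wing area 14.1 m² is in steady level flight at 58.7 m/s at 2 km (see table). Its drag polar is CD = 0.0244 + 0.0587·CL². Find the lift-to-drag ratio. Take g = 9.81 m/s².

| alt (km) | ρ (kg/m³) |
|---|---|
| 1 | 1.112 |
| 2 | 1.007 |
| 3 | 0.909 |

L/D = 13

At 2 km, from the table: ρ = 1.007 kg/m³.
Weight W = mg = 1340 × 9.81 = 13145 N; in level flight L = W.
Dynamic pressure q = 0.5 × 1.007 × 58.7² = 1735 Pa.
Required CL = L/(qS) = 13145/(1735·14.1) = 0.5374.
CD = 0.0244 + 0.0587 × 0.5374² = 0.04135.
L/D = CL/CD = 0.5374 / 0.04135 = 13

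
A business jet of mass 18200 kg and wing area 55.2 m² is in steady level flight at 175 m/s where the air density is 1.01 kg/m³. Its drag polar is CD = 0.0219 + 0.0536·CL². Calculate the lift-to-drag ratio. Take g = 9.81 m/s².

In steady level flight, lift balances weight: W = mg = 18200 × 9.81 = 1.7854×10^5 N.
q = ½ρv² = ½ × 1.01 × 175² = 15470 Pa.
Required CL = L/(qS) = 1.7854×10^5/(15470·55.2) = 0.2091.
CD = 0.0219 + 0.0536 × 0.2091² = 0.02424.
L/D = CL/CD = 0.2091 / 0.02424 = 8.63

L/D = 8.63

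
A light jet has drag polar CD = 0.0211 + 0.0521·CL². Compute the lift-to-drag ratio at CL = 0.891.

CD = 0.0211 + 0.0521 × 0.891² = 0.06246
L/D = CL/CD = 0.891 / 0.06246 = 14.3

L/D = 14.3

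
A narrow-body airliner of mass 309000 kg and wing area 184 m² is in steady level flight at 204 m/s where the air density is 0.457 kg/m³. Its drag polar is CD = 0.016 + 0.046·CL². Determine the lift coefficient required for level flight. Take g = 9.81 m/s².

Level flight ⇒ L = W = m·g = 309000 × 9.81 = 3.0313×10^6 N.
Dynamic pressure q = 0.5 × 0.457 × 204² = 9509 Pa.
CL = W/(q·S) = 3.0313×10^6 / (9509 × 184) = 1.732.

CL = 1.73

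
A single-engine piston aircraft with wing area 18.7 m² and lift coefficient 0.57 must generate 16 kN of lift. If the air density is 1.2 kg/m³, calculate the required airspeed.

v = 50 m/s

L = ½ρv²S·CL ⇒ v = √(2L/(ρ·S·CL))
v = √(2 × 16000 / (1.2 × 18.7 × 0.57)) = √2502 = 50 m/s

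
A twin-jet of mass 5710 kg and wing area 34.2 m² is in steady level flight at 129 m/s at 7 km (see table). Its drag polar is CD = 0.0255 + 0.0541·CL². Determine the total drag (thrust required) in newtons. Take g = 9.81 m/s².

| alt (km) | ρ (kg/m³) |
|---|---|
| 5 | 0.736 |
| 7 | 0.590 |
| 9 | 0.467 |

At 7 km, from the table: ρ = 0.590 kg/m³.
In steady level flight, lift balances weight: W = mg = 5710 × 9.81 = 56015 N.
Dynamic pressure q = 0.5 × 0.59 × 129² = 4909 Pa.
CL = 2W/(ρv²S) = 2×56015/(0.59×129²×34.2) = 0.3336.
CD = 0.0255 + 0.0541 × 0.3336² = 0.03152.
D = q·S·CD = 4909 × 34.2 × 0.03152 = 5292 N

D = 5290 N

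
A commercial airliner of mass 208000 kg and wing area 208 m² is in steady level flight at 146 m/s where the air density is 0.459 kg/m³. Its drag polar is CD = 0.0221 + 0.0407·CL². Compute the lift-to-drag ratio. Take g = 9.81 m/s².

L/D = 10.8

Weight W = mg = 208000 × 9.81 = 2.0405×10^6 N; in level flight L = W.
Dynamic pressure q = 0.5 × 0.459 × 146² = 4892 Pa.
CL = 2W/(ρv²S) = 2×2.0405×10^6/(0.459×146²×208) = 2.005.
CD = 0.0221 + 0.0407 × 2.005² = 0.1858.
L/D = CL/CD = 2.005 / 0.1858 = 10.8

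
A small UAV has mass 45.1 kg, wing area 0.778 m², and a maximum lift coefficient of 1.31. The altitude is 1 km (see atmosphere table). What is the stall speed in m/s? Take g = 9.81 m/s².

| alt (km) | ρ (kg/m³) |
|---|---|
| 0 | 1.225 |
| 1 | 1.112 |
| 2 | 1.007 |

At 1 km, from the table: ρ = 1.112 kg/m³.
At stall, lift equals weight: L = W = m·g = 45.1 × 9.81 = 442.4 N.
From L = ½ρV²S·CL,max = W: V_stall = √(2W/(ρSCL,max)) = √(2·442.4/(1.112·0.778·1.31))
V_stall = √780.8 = 27.9 m/s

V_stall = 27.9 m/s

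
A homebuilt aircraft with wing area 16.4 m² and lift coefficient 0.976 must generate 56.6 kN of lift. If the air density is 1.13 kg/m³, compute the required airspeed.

v = 79.1 m/s

L = ½ρv²S·CL ⇒ v = √(2L/(ρ·S·CL))
v = √(2 × 56600 / (1.13 × 16.4 × 0.976)) = √6259 = 79.1 m/s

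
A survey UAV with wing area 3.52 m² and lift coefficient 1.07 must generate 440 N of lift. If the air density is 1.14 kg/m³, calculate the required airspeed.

L = ½ρv²S·CL ⇒ v = √(2L/(ρ·S·CL))
v = √(2 × 440 / (1.14 × 3.52 × 1.07)) = √205 = 14.3 m/s

v = 14.3 m/s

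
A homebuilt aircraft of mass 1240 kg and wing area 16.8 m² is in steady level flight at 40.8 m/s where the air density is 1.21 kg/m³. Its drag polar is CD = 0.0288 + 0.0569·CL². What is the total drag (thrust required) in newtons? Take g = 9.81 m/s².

Weight W = mg = 1240 × 9.81 = 12164 N; in level flight L = W.
Dynamic pressure q = 0.5 × 1.21 × 40.8² = 1007 Pa.
CL = 2W/(ρv²S) = 2×12164/(1.21×40.8²×16.8) = 0.719.
CD = 0.0288 + 0.0569 × 0.719² = 0.05821.
D = q·S·CD = 1007 × 16.8 × 0.05821 = 984.9 N

D = 985 N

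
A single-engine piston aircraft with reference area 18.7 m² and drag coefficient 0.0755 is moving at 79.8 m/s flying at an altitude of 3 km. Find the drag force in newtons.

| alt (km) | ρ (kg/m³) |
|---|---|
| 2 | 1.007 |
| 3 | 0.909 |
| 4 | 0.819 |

D = 4090 N

At 3 km, from the table: ρ = 0.909 kg/m³.
Dynamic pressure q = ½ρv² = ½ × 0.909 × 79.8² = 2894 Pa.
D = q·S·CD = 2894 × 18.7 × 0.0755 = 4090 N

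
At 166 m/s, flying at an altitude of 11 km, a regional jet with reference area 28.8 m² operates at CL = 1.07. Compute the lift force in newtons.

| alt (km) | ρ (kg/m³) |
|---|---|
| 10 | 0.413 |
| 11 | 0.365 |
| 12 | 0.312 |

At 11 km, from the table: ρ = 0.365 kg/m³.
L = ½ρv²S·CL = ½ × 0.365 × 166² × 28.8 × 1.07 = 1.55×10^5 N ≈ 155 kN

L = 1.55×10^5 N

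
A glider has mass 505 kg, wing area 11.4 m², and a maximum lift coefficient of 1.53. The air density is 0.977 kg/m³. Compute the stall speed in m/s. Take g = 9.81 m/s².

V_stall = 24.1 m/s

Weight W = mg = 505 × 9.81 = 4954 N.
From L = ½ρV²S·CL,max = W: V_stall = √(2W/(ρSCL,max)) = √(2·4954/(0.977·11.4·1.53))
V_stall = √581.4 = 24.1 m/s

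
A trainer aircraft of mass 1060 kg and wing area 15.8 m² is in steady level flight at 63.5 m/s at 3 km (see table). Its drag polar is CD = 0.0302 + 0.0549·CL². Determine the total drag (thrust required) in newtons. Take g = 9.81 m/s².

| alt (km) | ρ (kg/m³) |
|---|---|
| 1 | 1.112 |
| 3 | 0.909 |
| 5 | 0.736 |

D = 1080 N

At 3 km, from the table: ρ = 0.909 kg/m³.
Weight W = mg = 1060 × 9.81 = 10399 N; in level flight L = W.
q = ½ρv² = ½ × 0.909 × 63.5² = 1833 Pa.
Required CL = L/(qS) = 10399/(1833·15.8) = 0.3591.
CD = 0.0302 + 0.0549 × 0.3591² = 0.03728.
D = q·S·CD = 1833 × 15.8 × 0.03728 = 1079 N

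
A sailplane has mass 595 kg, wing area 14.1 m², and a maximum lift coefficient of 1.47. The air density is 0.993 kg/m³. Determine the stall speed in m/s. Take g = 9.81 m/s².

V_stall = 23.8 m/s

Weight W = mg = 595 × 9.81 = 5837 N.
From L = ½ρV²S·CL,max = W: V_stall = √(2W/(ρSCL,max)) = √(2·5837/(0.993·14.1·1.47))
V_stall = √567.2 = 23.8 m/s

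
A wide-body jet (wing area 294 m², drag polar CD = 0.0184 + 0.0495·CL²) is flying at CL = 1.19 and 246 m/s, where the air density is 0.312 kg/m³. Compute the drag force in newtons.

D = 2.46×10^5 N

CD = 0.0184 + 0.0495 × 1.19² = 0.0885
D = ½ρv²S·CD = ½ × 0.312 × 246² × 294 × 0.0885 = 2.46×10^5 N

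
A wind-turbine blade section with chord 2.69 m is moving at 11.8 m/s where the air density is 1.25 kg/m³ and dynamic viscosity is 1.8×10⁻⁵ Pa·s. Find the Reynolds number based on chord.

Re = 2.2×10^6

Re = ρ·v·c/μ = 1.25 × 11.8 × 2.69 / (1.8×10⁻⁵) = 2.2×10^6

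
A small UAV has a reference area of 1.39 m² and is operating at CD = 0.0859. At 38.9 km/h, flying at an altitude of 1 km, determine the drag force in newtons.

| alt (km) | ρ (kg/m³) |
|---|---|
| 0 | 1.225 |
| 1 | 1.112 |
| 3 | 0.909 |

D = 7.75 N

At 1 km, from the table: ρ = 1.112 kg/m³.
Convert speed: v = 38.9 km/h ÷ 3.6 = 10.81 m/s.
D = ½ρv²S·CD = ½ × 1.112 × 10.81² × 1.39 × 0.0859 = 7.75 N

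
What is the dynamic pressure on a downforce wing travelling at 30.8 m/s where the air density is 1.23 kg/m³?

q = ½ρv² = ½ × 1.23 × 30.8² = 583 Pa

q = 583 Pa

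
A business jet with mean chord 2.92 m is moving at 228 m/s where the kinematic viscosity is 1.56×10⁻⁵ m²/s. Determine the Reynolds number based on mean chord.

Re = v·c/ν = 228 × 2.92 / (1.56×10⁻⁵) = 4.27×10^7

Re = 4.27×10^7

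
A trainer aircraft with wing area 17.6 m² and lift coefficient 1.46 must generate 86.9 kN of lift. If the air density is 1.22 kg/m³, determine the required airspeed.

v = 74.5 m/s

L = ½ρv²S·CL ⇒ v = √(2L/(ρ·S·CL))
v = √(2 × 86900 / (1.22 × 17.6 × 1.46)) = √5544 = 74.5 m/s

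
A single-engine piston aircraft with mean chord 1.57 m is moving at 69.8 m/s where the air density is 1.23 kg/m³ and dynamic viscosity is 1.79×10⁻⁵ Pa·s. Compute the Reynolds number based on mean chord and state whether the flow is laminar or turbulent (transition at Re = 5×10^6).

Re = 7.53×10^6 (turbulent)

Re = ρ·v·c/μ = 1.23 × 69.8 × 1.57 / (1.79×10⁻⁵) = 7.53×10^6
Since 7.53×10^6 > 5×10^6, the flow is turbulent.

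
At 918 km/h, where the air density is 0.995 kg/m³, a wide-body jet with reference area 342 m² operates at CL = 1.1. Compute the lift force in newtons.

Convert speed: v = 918 km/h ÷ 3.6 = 255 m/s.
Dynamic pressure q = ½ρv² = ½ × 0.995 × 255² = 32350 Pa.
L = q·S·CL = 32350 × 342 × 1.1 = 1.22×10^7 N ≈ 12200 kN

L = 1.22×10^7 N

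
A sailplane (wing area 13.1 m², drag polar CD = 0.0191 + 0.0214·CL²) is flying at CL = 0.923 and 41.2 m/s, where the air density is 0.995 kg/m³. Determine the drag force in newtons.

D = 413 N

CD = 0.0191 + 0.0214 × 0.923² = 0.03733
D = ½ρv²S·CD = ½ × 0.995 × 41.2² × 13.1 × 0.03733 = 413 N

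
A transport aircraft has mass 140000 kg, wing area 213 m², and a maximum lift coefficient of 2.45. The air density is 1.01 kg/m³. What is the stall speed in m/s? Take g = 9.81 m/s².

V_stall = 72.2 m/s

At stall, lift equals weight: L = W = m·g = 140000 × 9.81 = 1.373×10^6 N.
From L = ½ρV²S·CL,max = W: V_stall = √(2W/(ρSCL,max)) = √(2·1.373×10^6/(1.01·213·2.45))
V_stall = √5211 = 72.2 m/s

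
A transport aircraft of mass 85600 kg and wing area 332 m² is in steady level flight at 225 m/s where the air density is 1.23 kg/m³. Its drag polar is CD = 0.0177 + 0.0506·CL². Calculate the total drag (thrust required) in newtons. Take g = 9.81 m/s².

Level flight ⇒ L = W = m·g = 85600 × 9.81 = 8.3974×10^5 N.
q = ½ρv² = ½ × 1.23 × 225² = 31130 Pa.
CL = W/(q·S) = 8.3974×10^5 / (31130 × 332) = 0.08124.
CD = 0.0177 + 0.0506 × 0.08124² = 0.01803.
D = q·S·CD = 31130 × 332 × 0.01803 = 1.864×10^5 N

D = 1.86×10^5 N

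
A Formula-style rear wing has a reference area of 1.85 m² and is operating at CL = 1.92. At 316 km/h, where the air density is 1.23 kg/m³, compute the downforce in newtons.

L = 16800 N

Convert speed: v = 316 km/h ÷ 3.6 = 87.78 m/s.
Dynamic pressure q = ½ρv² = ½ × 1.23 × 87.78² = 4739 Pa.
L = q·S·CL = 4739 × 1.85 × 1.92 = 16800 N ≈ 16.8 kN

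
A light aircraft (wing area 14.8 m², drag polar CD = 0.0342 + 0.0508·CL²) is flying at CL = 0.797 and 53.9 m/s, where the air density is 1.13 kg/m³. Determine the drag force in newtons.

CD = 0.0342 + 0.0508 × 0.797² = 0.06647
D = ½ρv²S·CD = ½ × 1.13 × 53.9² × 14.8 × 0.06647 = 1610 N

D = 1610 N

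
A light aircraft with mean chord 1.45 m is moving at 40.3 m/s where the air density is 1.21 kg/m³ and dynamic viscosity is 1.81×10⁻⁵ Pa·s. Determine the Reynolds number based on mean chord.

Re = ρ·v·c/μ = 1.21 × 40.3 × 1.45 / (1.81×10⁻⁵) = 3.91×10^6

Re = 3.91×10^6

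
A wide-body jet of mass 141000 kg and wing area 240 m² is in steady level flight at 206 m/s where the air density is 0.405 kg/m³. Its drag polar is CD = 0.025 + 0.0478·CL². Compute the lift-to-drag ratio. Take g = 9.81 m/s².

In steady level flight, lift balances weight: W = mg = 141000 × 9.81 = 1.3832×10^6 N.
q = ½ρv² = ½ × 0.405 × 206² = 8593 Pa.
Required CL = L/(qS) = 1.3832×10^6/(8593·240) = 0.6707.
CD = 0.025 + 0.0478 × 0.6707² = 0.0465.
L/D = CL/CD = 0.6707 / 0.0465 = 14.4

L/D = 14.4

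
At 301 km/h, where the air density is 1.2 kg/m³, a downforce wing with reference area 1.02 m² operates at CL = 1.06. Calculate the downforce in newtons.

L = 4540 N

Convert speed: v = 301 km/h ÷ 3.6 = 83.61 m/s.
L = ½ρv²S·CL = ½ × 1.2 × 83.61² × 1.02 × 1.06 = 4540 N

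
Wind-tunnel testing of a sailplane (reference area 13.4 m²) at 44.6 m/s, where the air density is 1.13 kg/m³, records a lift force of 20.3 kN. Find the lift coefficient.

From L = ½ρv²S·CL, rearranging gives CL = 2L/(ρv²S).
CL = 2 × 20300 / (1.13 × 44.6² × 13.4) = 1.35

CL = 1.35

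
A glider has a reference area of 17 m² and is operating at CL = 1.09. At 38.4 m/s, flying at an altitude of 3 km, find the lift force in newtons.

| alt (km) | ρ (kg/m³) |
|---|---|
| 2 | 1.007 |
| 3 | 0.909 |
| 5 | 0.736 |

At 3 km, from the table: ρ = 0.909 kg/m³.
L = ½ρv²S·CL = ½ × 0.909 × 38.4² × 17 × 1.09 = 12400 N ≈ 12.4 kN

L = 12400 N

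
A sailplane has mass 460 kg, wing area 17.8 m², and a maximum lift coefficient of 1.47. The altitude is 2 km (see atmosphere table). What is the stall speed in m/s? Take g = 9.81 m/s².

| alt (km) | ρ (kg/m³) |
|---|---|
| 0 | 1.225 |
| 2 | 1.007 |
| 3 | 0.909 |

V_stall = 18.5 m/s

At 2 km, from the table: ρ = 1.007 kg/m³.
Weight W = mg = 460 × 9.81 = 4513 N.
V_stall = √(2W/(ρ·S·CL,max)) = √(2 × 4513 / (1.007 × 17.8 × 1.47))
V_stall = √342.5 = 18.5 m/s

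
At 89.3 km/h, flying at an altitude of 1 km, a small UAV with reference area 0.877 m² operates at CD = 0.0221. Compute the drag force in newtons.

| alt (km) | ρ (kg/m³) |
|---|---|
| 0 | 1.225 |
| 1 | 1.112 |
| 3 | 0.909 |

At 1 km, from the table: ρ = 1.112 kg/m³.
Convert speed: v = 89.3 km/h ÷ 3.6 = 24.81 m/s.
D = ½ρv²S·CD = ½ × 1.112 × 24.81² × 0.877 × 0.0221 = 6.63 N

D = 6.63 N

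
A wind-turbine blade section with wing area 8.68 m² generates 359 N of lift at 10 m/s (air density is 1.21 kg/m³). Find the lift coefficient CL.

CL = 0.684

From L = ½ρv²S·CL, rearranging gives CL = 2L/(ρv²S).
CL = 2 × 359 / (1.21 × 10² × 8.68) = 0.684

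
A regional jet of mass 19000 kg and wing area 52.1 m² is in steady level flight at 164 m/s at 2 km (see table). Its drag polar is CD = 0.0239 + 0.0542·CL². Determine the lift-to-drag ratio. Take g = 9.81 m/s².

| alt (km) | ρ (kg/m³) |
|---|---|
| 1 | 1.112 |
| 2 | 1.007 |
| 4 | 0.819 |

At 2 km, from the table: ρ = 1.007 kg/m³.
In steady level flight, lift balances weight: W = mg = 19000 × 9.81 = 1.8639×10^5 N.
q = ½ρv² = ½ × 1.007 × 164² = 13540 Pa.
Required CL = L/(qS) = 1.8639×10^5/(13540·52.1) = 0.2642.
CD = 0.0239 + 0.0542 × 0.2642² = 0.02768.
L/D = CL/CD = 0.2642 / 0.02768 = 9.54

L/D = 9.54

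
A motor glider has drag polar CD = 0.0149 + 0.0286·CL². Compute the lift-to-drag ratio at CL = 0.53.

L/D = 23.1

CD = 0.0149 + 0.0286 × 0.53² = 0.02293
L/D = CL/CD = 0.53 / 0.02293 = 23.1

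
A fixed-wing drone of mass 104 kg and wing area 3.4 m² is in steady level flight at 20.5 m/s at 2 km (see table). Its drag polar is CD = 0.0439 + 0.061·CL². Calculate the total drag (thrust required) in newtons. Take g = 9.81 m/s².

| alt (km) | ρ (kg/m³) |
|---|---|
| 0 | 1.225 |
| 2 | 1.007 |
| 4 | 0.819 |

At 2 km, from the table: ρ = 1.007 kg/m³.
Weight W = mg = 104 × 9.81 = 1020.2 N; in level flight L = W.
q = ½ρv² = ½ × 1.007 × 20.5² = 211.6 Pa.
CL = 2W/(ρv²S) = 2×1020.2/(1.007×20.5²×3.4) = 1.418.
CD = 0.0439 + 0.061 × 1.418² = 0.1666.
D = q·S·CD = 211.6 × 3.4 × 0.1666 = 119.8 N

D = 120 N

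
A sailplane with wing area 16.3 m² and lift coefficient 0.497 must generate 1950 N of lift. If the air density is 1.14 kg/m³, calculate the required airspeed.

v = 20.5 m/s

L = ½ρv²S·CL ⇒ v = √(2L/(ρ·S·CL))
v = √(2 × 1950 / (1.14 × 16.3 × 0.497)) = √422.3 = 20.5 m/s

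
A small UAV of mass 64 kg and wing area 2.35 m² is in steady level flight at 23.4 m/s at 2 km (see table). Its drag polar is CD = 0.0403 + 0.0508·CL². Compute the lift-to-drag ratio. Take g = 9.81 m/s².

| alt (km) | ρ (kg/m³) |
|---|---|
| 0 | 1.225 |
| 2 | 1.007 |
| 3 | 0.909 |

L/D = 11

At 2 km, from the table: ρ = 1.007 kg/m³.
In steady level flight, lift balances weight: W = mg = 64 × 9.81 = 627.84 N.
Dynamic pressure q = 0.5 × 1.007 × 23.4² = 275.7 Pa.
Required CL = L/(qS) = 627.84/(275.7·2.35) = 0.9691.
CD = 0.0403 + 0.0508 × 0.9691² = 0.088.
L/D = CL/CD = 0.9691 / 0.088 = 11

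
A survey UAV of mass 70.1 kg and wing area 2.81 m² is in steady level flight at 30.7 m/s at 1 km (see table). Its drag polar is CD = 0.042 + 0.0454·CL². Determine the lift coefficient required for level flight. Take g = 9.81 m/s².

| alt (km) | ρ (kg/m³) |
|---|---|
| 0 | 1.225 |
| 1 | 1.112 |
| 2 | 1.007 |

CL = 0.467

At 1 km, from the table: ρ = 1.112 kg/m³.
In steady level flight, lift balances weight: W = mg = 70.1 × 9.81 = 687.68 N.
Dynamic pressure q = 0.5 × 1.112 × 30.7² = 524 Pa.
CL = 2W/(ρv²S) = 2×687.68/(1.112×30.7²×2.81) = 0.467.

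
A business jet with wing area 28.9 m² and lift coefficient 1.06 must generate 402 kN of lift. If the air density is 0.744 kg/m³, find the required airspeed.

v = 188 m/s

L = ½ρv²S·CL ⇒ v = √(2L/(ρ·S·CL))
v = √(2 × 4.02×10^5 / (0.744 × 28.9 × 1.06)) = √35280 = 188 m/s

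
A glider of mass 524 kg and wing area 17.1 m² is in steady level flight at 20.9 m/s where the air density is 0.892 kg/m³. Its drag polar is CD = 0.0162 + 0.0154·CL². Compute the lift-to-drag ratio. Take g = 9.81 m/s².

L/D = 29.2

Level flight ⇒ L = W = m·g = 524 × 9.81 = 5140.4 N.
Dynamic pressure q = 0.5 × 0.892 × 20.9² = 194.8 Pa.
Required CL = L/(qS) = 5140.4/(194.8·17.1) = 1.543.
CD = 0.0162 + 0.0154 × 1.543² = 0.05287.
L/D = CL/CD = 1.543 / 0.05287 = 29.2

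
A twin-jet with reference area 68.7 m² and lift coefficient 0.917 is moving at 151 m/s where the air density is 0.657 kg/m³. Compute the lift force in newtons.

L = 4.72×10^5 N

L = ½ρv²S·CL = ½ × 0.657 × 151² × 68.7 × 0.917 = 4.72×10^5 N ≈ 472 kN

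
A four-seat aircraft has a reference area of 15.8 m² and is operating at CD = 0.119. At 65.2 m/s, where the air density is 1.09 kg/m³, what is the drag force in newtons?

D = 4360 N

Dynamic pressure q = ½ρv² = ½ × 1.09 × 65.2² = 2317 Pa.
D = q·S·CD = 2317 × 15.8 × 0.119 = 4360 N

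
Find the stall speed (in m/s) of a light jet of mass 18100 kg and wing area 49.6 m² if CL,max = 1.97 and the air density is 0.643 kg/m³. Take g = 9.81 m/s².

V_stall = 75.2 m/s

Stall occurs when L = W at CL,max. W = mg = 18100 × 9.81 = 1.776×10^5 N.
V_stall = √(2W/(ρ·S·CL,max)) = √(2 × 1.776×10^5 / (0.643 × 49.6 × 1.97))
V_stall = √5652 = 75.2 m/s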